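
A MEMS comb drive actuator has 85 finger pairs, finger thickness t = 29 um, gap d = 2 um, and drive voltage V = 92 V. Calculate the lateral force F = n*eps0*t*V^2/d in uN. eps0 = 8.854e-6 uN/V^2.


Step 1: Parameters: n=85, eps0=8.854e-6 uN/V^2, t=29 um, V=92 V, d=2 um
Step 2: V^2 = 8464
Step 3: F = 85 * 8.854e-6 * 29 * 8464 / 2
F = 92.364 uN


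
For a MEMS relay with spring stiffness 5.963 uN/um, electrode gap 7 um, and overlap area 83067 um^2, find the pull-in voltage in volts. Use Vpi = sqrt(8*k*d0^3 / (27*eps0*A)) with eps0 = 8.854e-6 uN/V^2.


Step 1: Compute numerator: 8 * k * d0^3 = 8 * 5.963 * 7^3 = 16362.472
Step 2: Compute denominator: 27 * eps0 * A = 27 * 8.854e-6 * 83067 = 19.857831
Step 3: Vpi = sqrt(16362.472 / 19.857831)
Vpi = 28.71 V


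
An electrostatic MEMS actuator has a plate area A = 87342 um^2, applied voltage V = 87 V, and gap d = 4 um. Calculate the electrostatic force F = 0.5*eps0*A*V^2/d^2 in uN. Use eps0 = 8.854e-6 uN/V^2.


Step 1: Identify parameters.
eps0 = 8.854e-6 uN/V^2, A = 87342 um^2, V = 87 V, d = 4 um
Step 2: Compute V^2 = 87^2 = 7569
Step 3: Compute d^2 = 4^2 = 16
Step 4: F = 0.5 * 8.854e-6 * 87342 * 7569 / 16
F = 182.916 uN


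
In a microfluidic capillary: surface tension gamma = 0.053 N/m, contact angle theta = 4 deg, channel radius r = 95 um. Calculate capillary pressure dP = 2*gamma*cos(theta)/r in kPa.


Step 1: cos(4 deg) = 0.9976
Step 2: Convert r to m: r = 95e-6 m
Step 3: dP = 2 * 0.053 * 0.9976 / 95e-6 = 1113.1 Pa
Step 4: Convert Pa to kPa (divide by 1000).
dP = 1.11 kPa


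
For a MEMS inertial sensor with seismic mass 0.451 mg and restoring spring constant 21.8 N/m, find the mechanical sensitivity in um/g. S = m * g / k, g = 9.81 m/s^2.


Step 1: Convert mass: m = 0.451 mg = 4.51e-07 kg
Step 2: S = m * g / k = 4.51e-07 * 9.81 / 21.8
Step 3: S = 2.03e-07 m/g
Step 4: Convert to um/g: S = 0.203 um/g


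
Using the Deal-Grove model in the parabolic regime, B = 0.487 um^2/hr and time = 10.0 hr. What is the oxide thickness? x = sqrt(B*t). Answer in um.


Step 1: Compute B*t = 0.487 * 10.0 = 4.87
Step 2: x = sqrt(4.87)
x = 2.207 um


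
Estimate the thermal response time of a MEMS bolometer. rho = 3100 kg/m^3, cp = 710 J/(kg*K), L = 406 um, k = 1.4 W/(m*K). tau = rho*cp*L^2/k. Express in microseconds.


Step 1: Convert L to m: L = 406e-6 m
Step 2: L^2 = (406e-6)^2 = 1.64836e-07 m^2
Step 3: tau = 3100 * 710 * 1.64836e-07 / 1.4 = 2.5914574e-01 s
Step 4: Convert to microseconds (multiply by 1e6).
tau = 259145.74 us


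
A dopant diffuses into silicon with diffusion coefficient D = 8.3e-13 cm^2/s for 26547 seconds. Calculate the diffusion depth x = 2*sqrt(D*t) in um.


Step 1: Compute D*t = 8.3e-13 * 26547 = 2.203401e-08 cm^2
Step 2: sqrt(D*t) = 1.48439e-04 cm
Step 3: x = 2 * 1.48439e-04 cm = 2.96878e-04 cm
Step 4: Convert to um (1 cm = 1e4 um): x = 2.969 um


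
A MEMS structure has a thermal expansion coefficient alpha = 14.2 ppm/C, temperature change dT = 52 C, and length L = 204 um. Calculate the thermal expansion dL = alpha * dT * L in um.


Step 1: Convert CTE: alpha = 14.2 ppm/C = 14.2e-6 /C
Step 2: dL = 14.2e-6 * 52 * 204
dL = 0.1506 um


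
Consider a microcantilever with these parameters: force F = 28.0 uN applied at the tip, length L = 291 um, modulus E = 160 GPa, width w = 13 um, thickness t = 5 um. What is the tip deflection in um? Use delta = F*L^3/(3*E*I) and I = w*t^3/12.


Step 1: Calculate the second moment of area.
I = w * t^3 / 12 = 13 * 5^3 / 12 = 135.4167 um^4
Step 2: Convert E to consistent units (1 GPa = 1000 uN/um^2).
E = 160 GPa = 160000 uN/um^2
Step 3: Calculate tip deflection.
delta = F * L^3 / (3 * E * I)
delta = 28.0 * 291^3 / (3 * 160000 * 135.4167)
delta = 10.6151 um


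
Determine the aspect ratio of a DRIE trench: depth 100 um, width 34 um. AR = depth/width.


Step 1: AR = depth / width
Step 2: AR = 100 / 34
AR = 2.9


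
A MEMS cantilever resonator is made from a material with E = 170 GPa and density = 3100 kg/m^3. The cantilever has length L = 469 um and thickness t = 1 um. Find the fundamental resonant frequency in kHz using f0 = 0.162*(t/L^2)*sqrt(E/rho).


Step 1: Convert units to SI.
t_SI = 1e-6 m, L_SI = 469e-6 m
Step 2: Calculate sqrt(E/rho).
sqrt(170e9 / 3100) = 7405.32 m/s
Step 3: Compute f0.
f0 = 0.162 * 1e-6 / (469e-6)^2 * 7405.32 = 5454.0 Hz = 5.45 kHz


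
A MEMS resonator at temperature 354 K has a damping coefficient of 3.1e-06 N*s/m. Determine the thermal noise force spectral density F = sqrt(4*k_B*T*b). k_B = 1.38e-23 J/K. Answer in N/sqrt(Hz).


Step 1: Compute 4 * k_B * T * b
= 4 * 1.38e-23 * 354 * 3.1e-06
= 6.0576e-26 N^2/Hz
Step 2: F_noise = sqrt(6.0576e-26)
F_noise = 2.46e-13 N/sqrt(Hz)


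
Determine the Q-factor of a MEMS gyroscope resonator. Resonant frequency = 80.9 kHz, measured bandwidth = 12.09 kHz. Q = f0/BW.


Step 1: Q = f0 / bandwidth
Step 2: Q = 80.9 / 12.09
Q = 6.7


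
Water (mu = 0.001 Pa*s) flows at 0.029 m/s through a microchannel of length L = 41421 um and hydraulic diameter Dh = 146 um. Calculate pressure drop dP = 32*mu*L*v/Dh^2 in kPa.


Step 1: Convert to SI: L = 41421e-6 m, Dh = 146e-6 m
Step 2: dP = 32 * 0.001 * 41421e-6 * 0.029 / (146e-6)^2
Step 3: dP = 1803.28 Pa
Step 4: Convert to kPa: dP = 1.8 kPa


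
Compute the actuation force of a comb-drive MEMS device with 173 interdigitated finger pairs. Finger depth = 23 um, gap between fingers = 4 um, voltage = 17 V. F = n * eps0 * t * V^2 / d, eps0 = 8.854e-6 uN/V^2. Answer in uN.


Step 1: Parameters: n=173, eps0=8.854e-6 uN/V^2, t=23 um, V=17 V, d=4 um
Step 2: V^2 = 289
Step 3: F = 173 * 8.854e-6 * 23 * 289 / 4
F = 2.545 uN


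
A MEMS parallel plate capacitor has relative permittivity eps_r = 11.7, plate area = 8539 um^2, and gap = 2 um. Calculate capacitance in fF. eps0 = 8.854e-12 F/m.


Step 1: Convert area to m^2: A = 8539e-12 m^2
Step 2: Convert gap to m: d = 2e-6 m
Step 3: C = eps0 * eps_r * A / d
C = 8.854e-12 * 11.7 * 8539e-12 / 2e-6
Step 4: Convert to fF (multiply by 1e15).
C = 442.29 fF


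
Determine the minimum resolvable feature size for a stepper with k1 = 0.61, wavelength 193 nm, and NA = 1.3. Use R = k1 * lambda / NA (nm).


Step 1: Identify values: k1 = 0.61, lambda = 193 nm, NA = 1.3
Step 2: R = k1 * lambda / NA
R = 0.61 * 193 / 1.3
R = 90.6 nm


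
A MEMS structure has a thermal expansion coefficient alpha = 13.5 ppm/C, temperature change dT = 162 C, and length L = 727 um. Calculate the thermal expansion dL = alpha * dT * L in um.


Step 1: Convert CTE: alpha = 13.5 ppm/C = 13.5e-6 /C
Step 2: dL = 13.5e-6 * 162 * 727
dL = 1.5899 um


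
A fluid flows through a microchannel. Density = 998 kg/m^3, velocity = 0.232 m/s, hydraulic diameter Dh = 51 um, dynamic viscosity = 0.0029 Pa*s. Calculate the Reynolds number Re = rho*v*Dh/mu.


Step 1: Convert Dh to meters: Dh = 51e-6 m
Step 2: Re = rho * v * Dh / mu
Re = 998 * 0.232 * 51e-6 / 0.0029
Re = 4.072


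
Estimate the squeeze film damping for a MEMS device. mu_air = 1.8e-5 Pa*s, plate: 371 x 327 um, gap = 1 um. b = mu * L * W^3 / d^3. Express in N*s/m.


Step 1: Convert to SI.
L = 371e-6 m, W = 327e-6 m, d = 1e-6 m
Step 2: W^3 = (327e-6)^3 = 3.50e-11 m^3
Step 3: d^3 = (1e-6)^3 = 1.00e-18 m^3
Step 4: b = 1.8e-5 * 371e-6 * 3.50e-11 / 1.00e-18
b = 2.34e-01 N*s/m


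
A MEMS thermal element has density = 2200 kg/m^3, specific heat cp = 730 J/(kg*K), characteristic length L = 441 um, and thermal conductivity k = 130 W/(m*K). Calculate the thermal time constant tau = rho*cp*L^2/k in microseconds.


Step 1: Convert L to m: L = 441e-6 m
Step 2: L^2 = (441e-6)^2 = 1.94481e-07 m^2
Step 3: tau = 2200 * 730 * 1.94481e-07 / 130 = 2.40258835e-03 s
Step 4: Convert to microseconds (multiply by 1e6).
tau = 2402.588 us


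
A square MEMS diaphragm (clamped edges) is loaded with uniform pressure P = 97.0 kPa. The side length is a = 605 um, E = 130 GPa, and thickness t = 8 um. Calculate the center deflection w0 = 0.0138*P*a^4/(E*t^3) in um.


Step 1: Convert pressure to compatible units (E is in GPa, so P in GPa).
P = 97.0 kPa = 97.0e-6 GPa
Step 2: Compute numerator: 0.0138 * P * a^4.
a^4 = 605^4 = 133974300625
numerator = 0.0138 * 97.0e-6 * 133974300625 = 1.79338e+05
Step 3: Compute denominator: E * t^3 = 130 * 8^3 = 66560
Step 4: w0 = numerator / denominator = 1.79338e+05 / 66560 = 2.6944 um


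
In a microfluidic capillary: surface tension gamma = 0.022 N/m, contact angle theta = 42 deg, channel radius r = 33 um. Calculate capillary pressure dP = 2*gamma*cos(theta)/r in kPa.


Step 1: cos(42 deg) = 0.7431
Step 2: Convert r to m: r = 33e-6 m
Step 3: dP = 2 * 0.022 * 0.7431 / 33e-6 = 990.8 Pa
Step 4: Convert Pa to kPa (divide by 1000).
dP = 0.99 kPa


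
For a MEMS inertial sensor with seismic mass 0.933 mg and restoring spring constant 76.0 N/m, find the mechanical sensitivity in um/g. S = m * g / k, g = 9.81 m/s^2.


Step 1: Convert mass: m = 0.933 mg = 9.33e-07 kg
Step 2: S = m * g / k = 9.33e-07 * 9.81 / 76.0
Step 3: S = 1.20e-07 m/g
Step 4: Convert to um/g: S = 0.12 um/g


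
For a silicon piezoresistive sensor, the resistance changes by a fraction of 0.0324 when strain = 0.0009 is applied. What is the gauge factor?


Step 1: Identify values.
dR/R = 0.0324, strain = 0.0009
Step 2: GF = (dR/R) / strain = 0.0324 / 0.0009
GF = 36.0


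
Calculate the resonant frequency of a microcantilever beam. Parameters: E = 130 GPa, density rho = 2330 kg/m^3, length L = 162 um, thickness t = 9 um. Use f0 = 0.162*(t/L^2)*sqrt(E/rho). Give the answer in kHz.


Step 1: Convert units to SI.
t_SI = 9e-6 m, L_SI = 162e-6 m
Step 2: Calculate sqrt(E/rho).
sqrt(130e9 / 2330) = 7469.54 m/s
Step 3: Compute f0.
f0 = 0.162 * 9e-6 / (162e-6)^2 * 7469.54 = 414974.4 Hz = 414.97 kHz


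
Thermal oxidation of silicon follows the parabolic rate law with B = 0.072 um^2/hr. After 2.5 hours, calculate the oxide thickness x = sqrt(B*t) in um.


Step 1: Compute B*t = 0.072 * 2.5 = 0.18
Step 2: x = sqrt(0.18)
x = 0.424 um


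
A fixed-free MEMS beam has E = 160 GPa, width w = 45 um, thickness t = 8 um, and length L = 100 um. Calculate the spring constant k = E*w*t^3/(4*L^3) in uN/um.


Step 1: Convert E to consistent units (1 GPa = 1000 uN/um^2).
E = 160 GPa = 160000 uN/um^2
Step 2: Compute t^3 = 8^3 = 512
Step 3: Compute L^3 = 100^3 = 1000000
Step 4: k = 160000 * 45 * 512 / (4 * 1000000)
k = 921.6 uN/um


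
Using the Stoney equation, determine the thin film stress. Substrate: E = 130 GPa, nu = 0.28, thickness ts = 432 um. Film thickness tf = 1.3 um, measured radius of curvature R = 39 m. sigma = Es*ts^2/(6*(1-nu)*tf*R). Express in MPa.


Step 1: Compute numerator: Es * ts^2 = 130 * 432^2 = 24261120 (GPa*um^2)
Step 2: Compute denominator (R in um): 6*(1-nu)*tf*R = 6*0.72*1.3*39e6 = 219024000.0 (um^2)
Step 3: sigma (GPa) = 24261120 / 219024000.0 = 1.10769e-01 GPa
Step 4: Convert to MPa (x1000): sigma = 110.8 MPa


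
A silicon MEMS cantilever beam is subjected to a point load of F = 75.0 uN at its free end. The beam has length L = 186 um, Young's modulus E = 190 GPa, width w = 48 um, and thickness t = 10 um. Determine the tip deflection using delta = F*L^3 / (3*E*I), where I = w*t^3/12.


Step 1: Calculate the second moment of area.
I = w * t^3 / 12 = 48 * 10^3 / 12 = 4000.0 um^4
Step 2: Convert E to consistent units (1 GPa = 1000 uN/um^2).
E = 190 GPa = 190000 uN/um^2
Step 3: Calculate tip deflection.
delta = F * L^3 / (3 * E * I)
delta = 75.0 * 186^3 / (3 * 190000 * 4000.0)
delta = 0.2117 um


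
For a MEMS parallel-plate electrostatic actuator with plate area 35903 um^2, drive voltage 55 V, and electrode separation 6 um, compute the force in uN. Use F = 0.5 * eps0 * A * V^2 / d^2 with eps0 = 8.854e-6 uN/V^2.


Step 1: Identify parameters.
eps0 = 8.854e-6 uN/V^2, A = 35903 um^2, V = 55 V, d = 6 um
Step 2: Compute V^2 = 55^2 = 3025
Step 3: Compute d^2 = 6^2 = 36
Step 4: F = 0.5 * 8.854e-6 * 35903 * 3025 / 36
F = 13.356 uN


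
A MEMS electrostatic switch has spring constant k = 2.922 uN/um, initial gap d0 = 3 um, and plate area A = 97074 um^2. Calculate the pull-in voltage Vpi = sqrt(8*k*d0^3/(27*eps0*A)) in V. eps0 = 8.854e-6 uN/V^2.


Step 1: Compute numerator: 8 * k * d0^3 = 8 * 2.922 * 3^3 = 631.152
Step 2: Compute denominator: 27 * eps0 * A = 27 * 8.854e-6 * 97074 = 23.206316
Step 3: Vpi = sqrt(631.152 / 23.206316)
Vpi = 5.22 V


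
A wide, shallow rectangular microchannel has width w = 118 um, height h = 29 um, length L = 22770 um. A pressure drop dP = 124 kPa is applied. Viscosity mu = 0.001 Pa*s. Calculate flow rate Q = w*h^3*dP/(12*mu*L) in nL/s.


Step 1: Convert all dimensions to SI (meters).
w = 118e-6 m, h = 29e-6 m, L = 22770e-6 m, dP = 124e3 Pa
Step 2: Q = w * h^3 * dP / (12 * mu * L)
Q = 118e-6 * (29e-6)^3 * 124e3 / (12 * 0.001 * 22770e-6) = 1.30603077e-09 m^3/s
Step 3: Convert Q from m^3/s to nL/s (1 m^3 = 1e12 nL, so multiply by 1e12).
Q = 1306.031 nL/s


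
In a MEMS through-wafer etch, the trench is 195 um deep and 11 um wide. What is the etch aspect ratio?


Step 1: AR = depth / width
Step 2: AR = 195 / 11
AR = 17.7


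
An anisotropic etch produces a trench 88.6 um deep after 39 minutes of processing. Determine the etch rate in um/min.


Step 1: Etch rate = depth / time
Step 2: rate = 88.6 / 39
rate = 2.272 um/min


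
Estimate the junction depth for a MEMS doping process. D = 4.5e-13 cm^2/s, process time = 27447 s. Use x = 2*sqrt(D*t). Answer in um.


Step 1: Compute D*t = 4.5e-13 * 27447 = 1.235115e-08 cm^2
Step 2: sqrt(D*t) = 1.11136e-04 cm
Step 3: x = 2 * 1.11136e-04 cm = 2.22272e-04 cm
Step 4: Convert to um (1 cm = 1e4 um): x = 2.223 um


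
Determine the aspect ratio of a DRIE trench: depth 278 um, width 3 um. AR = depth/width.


Step 1: AR = depth / width
Step 2: AR = 278 / 3
AR = 92.7


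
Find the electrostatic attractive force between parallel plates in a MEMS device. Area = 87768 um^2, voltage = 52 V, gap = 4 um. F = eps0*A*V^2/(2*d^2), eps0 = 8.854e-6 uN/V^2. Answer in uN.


Step 1: Identify parameters.
eps0 = 8.854e-6 uN/V^2, A = 87768 um^2, V = 52 V, d = 4 um
Step 2: Compute V^2 = 52^2 = 2704
Step 3: Compute d^2 = 4^2 = 16
Step 4: F = 0.5 * 8.854e-6 * 87768 * 2704 / 16
F = 65.665 uN


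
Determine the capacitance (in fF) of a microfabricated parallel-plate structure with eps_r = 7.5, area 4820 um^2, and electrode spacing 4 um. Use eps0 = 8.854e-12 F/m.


Step 1: Convert area to m^2: A = 4820e-12 m^2
Step 2: Convert gap to m: d = 4e-6 m
Step 3: C = eps0 * eps_r * A / d
C = 8.854e-12 * 7.5 * 4820e-12 / 4e-6
Step 4: Convert to fF (multiply by 1e15).
C = 80.02 fF


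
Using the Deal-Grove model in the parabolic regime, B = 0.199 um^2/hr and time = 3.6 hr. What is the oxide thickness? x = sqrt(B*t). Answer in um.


Step 1: Compute B*t = 0.199 * 3.6 = 0.7164
Step 2: x = sqrt(0.7164)
x = 0.846 um


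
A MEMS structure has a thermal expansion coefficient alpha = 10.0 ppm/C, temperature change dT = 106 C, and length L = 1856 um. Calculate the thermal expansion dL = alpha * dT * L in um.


Step 1: Convert CTE: alpha = 10.0 ppm/C = 10.0e-6 /C
Step 2: dL = 10.0e-6 * 106 * 1856
dL = 1.9674 um


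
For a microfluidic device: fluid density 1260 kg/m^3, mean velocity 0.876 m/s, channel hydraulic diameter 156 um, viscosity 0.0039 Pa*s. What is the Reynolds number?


Step 1: Convert Dh to meters: Dh = 156e-6 m
Step 2: Re = rho * v * Dh / mu
Re = 1260 * 0.876 * 156e-6 / 0.0039
Re = 44.15


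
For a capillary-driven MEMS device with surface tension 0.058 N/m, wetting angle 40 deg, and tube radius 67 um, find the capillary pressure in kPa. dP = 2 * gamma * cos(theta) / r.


Step 1: cos(40 deg) = 0.766
Step 2: Convert r to m: r = 67e-6 m
Step 3: dP = 2 * 0.058 * 0.766 / 67e-6 = 1326.2 Pa
Step 4: Convert Pa to kPa (divide by 1000).
dP = 1.33 kPa


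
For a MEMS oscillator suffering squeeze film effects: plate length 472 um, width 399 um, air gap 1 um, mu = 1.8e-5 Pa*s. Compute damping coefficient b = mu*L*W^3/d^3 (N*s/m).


Step 1: Convert to SI.
L = 472e-6 m, W = 399e-6 m, d = 1e-6 m
Step 2: W^3 = (399e-6)^3 = 6.35e-11 m^3
Step 3: d^3 = (1e-6)^3 = 1.00e-18 m^3
Step 4: b = 1.8e-5 * 472e-6 * 6.35e-11 / 1.00e-18
b = 5.40e-01 N*s/m


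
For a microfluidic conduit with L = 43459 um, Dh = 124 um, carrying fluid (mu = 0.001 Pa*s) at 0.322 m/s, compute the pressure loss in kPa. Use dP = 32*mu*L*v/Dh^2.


Step 1: Convert to SI: L = 43459e-6 m, Dh = 124e-6 m
Step 2: dP = 32 * 0.001 * 43459e-6 * 0.322 / (124e-6)^2
Step 3: dP = 29123.41 Pa
Step 4: Convert to kPa: dP = 29.12 kPa


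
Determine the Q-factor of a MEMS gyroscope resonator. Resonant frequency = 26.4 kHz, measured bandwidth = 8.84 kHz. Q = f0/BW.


Step 1: Q = f0 / bandwidth
Step 2: Q = 26.4 / 8.84
Q = 3.0


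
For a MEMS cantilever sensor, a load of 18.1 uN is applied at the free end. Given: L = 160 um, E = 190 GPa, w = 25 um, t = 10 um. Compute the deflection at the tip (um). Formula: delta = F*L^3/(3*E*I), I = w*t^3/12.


Step 1: Calculate the second moment of area.
I = w * t^3 / 12 = 25 * 10^3 / 12 = 2083.3333 um^4
Step 2: Convert E to consistent units (1 GPa = 1000 uN/um^2).
E = 190 GPa = 190000 uN/um^2
Step 3: Calculate tip deflection.
delta = F * L^3 / (3 * E * I)
delta = 18.1 * 160^3 / (3 * 190000 * 2083.3333)
delta = 0.0624 um


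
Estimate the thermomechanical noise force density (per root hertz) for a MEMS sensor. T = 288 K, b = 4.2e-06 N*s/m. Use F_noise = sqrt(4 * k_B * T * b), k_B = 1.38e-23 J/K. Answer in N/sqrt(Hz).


Step 1: Compute 4 * k_B * T * b
= 4 * 1.38e-23 * 288 * 4.2e-06
= 6.6770e-26 N^2/Hz
Step 2: F_noise = sqrt(6.6770e-26)
F_noise = 2.58e-13 N/sqrt(Hz)


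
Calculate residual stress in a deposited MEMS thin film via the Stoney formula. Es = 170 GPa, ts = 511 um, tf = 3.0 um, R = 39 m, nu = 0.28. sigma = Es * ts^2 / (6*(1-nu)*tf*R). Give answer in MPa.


Step 1: Compute numerator: Es * ts^2 = 170 * 511^2 = 44390570 (GPa*um^2)
Step 2: Compute denominator (R in um): 6*(1-nu)*tf*R = 6*0.72*3.0*39e6 = 505440000.0 (um^2)
Step 3: sigma (GPa) = 44390570 / 505440000.0 = 8.7826e-02 GPa
Step 4: Convert to MPa (x1000): sigma = 87.8 MPa


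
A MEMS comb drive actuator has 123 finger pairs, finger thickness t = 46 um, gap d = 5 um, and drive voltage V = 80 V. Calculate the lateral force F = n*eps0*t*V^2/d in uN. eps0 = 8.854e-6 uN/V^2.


Step 1: Parameters: n=123, eps0=8.854e-6 uN/V^2, t=46 um, V=80 V, d=5 um
Step 2: V^2 = 6400
Step 3: F = 123 * 8.854e-6 * 46 * 6400 / 5
F = 64.123 uN


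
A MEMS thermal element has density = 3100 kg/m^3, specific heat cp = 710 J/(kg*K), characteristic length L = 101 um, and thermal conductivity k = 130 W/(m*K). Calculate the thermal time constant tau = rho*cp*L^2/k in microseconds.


Step 1: Convert L to m: L = 101e-6 m
Step 2: L^2 = (101e-6)^2 = 1.0201e-08 m^2
Step 3: tau = 3100 * 710 * 1.0201e-08 / 130 = 1.7271078e-04 s
Step 4: Convert to microseconds (multiply by 1e6).
tau = 172.711 us


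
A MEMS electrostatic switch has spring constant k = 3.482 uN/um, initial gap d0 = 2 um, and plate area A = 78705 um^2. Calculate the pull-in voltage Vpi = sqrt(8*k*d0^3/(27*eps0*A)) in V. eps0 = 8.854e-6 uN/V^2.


Step 1: Compute numerator: 8 * k * d0^3 = 8 * 3.482 * 2^3 = 222.848
Step 2: Compute denominator: 27 * eps0 * A = 27 * 8.854e-6 * 78705 = 18.81506
Step 3: Vpi = sqrt(222.848 / 18.81506)
Vpi = 3.44 V


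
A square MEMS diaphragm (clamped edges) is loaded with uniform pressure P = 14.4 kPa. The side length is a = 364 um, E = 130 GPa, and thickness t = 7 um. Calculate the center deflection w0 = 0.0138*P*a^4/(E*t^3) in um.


Step 1: Convert pressure to compatible units (E is in GPa, so P in GPa).
P = 14.4 kPa = 14.4e-6 GPa
Step 2: Compute numerator: 0.0138 * P * a^4.
a^4 = 364^4 = 17555190016
numerator = 0.0138 * 14.4e-6 * 17555190016 = 3.4886e+03
Step 3: Compute denominator: E * t^3 = 130 * 7^3 = 44590
Step 4: w0 = numerator / denominator = 3.4886e+03 / 44590 = 0.0782 um


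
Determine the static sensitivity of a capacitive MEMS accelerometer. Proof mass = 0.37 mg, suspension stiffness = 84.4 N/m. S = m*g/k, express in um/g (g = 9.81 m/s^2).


Step 1: Convert mass: m = 0.37 mg = 3.70e-07 kg
Step 2: S = m * g / k = 3.70e-07 * 9.81 / 84.4
Step 3: S = 4.30e-08 m/g
Step 4: Convert to um/g: S = 0.043 um/g


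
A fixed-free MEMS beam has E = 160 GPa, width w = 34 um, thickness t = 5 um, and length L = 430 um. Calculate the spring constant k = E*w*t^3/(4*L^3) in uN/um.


Step 1: Convert E to consistent units (1 GPa = 1000 uN/um^2).
E = 160 GPa = 160000 uN/um^2
Step 2: Compute t^3 = 5^3 = 125
Step 3: Compute L^3 = 430^3 = 79507000
Step 4: k = 160000 * 34 * 125 / (4 * 79507000)
k = 2.1382 uN/um


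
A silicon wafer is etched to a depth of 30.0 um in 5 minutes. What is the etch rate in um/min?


Step 1: Etch rate = depth / time
Step 2: rate = 30.0 / 5
rate = 6.0 um/min


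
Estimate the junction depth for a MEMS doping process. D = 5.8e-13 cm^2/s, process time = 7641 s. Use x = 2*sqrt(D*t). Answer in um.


Step 1: Compute D*t = 5.8e-13 * 7641 = 4.43178e-09 cm^2
Step 2: sqrt(D*t) = 6.65716e-05 cm
Step 3: x = 2 * 6.65716e-05 cm = 1.331432e-04 cm
Step 4: Convert to um (1 cm = 1e4 um): x = 1.331 um


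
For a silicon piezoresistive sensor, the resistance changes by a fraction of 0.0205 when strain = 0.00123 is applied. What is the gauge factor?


Step 1: Identify values.
dR/R = 0.0205, strain = 0.00123
Step 2: GF = (dR/R) / strain = 0.0205 / 0.00123
GF = 16.7


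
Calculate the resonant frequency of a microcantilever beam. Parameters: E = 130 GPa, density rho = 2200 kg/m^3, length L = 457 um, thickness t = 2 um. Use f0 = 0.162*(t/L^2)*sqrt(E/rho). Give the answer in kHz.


Step 1: Convert units to SI.
t_SI = 2e-6 m, L_SI = 457e-6 m
Step 2: Calculate sqrt(E/rho).
sqrt(130e9 / 2200) = 7687.06 m/s
Step 3: Compute f0.
f0 = 0.162 * 2e-6 / (457e-6)^2 * 7687.06 = 11925.4 Hz = 11.93 kHz


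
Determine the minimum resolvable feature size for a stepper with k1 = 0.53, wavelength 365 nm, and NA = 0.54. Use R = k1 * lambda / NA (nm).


Step 1: Identify values: k1 = 0.53, lambda = 365 nm, NA = 0.54
Step 2: R = k1 * lambda / NA
R = 0.53 * 365 / 0.54
R = 358.2 nm


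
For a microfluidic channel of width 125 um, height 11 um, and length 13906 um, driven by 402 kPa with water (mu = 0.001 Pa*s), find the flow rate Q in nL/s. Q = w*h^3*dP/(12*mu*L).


Step 1: Convert all dimensions to SI (meters).
w = 125e-6 m, h = 11e-6 m, L = 13906e-6 m, dP = 402e3 Pa
Step 2: Q = w * h^3 * dP / (12 * mu * L)
Q = 125e-6 * (11e-6)^3 * 402e3 / (12 * 0.001 * 13906e-6) = 4.0080271e-10 m^3/s
Step 3: Convert Q from m^3/s to nL/s (1 m^3 = 1e12 nL, so multiply by 1e12).
Q = 400.803 nL/s


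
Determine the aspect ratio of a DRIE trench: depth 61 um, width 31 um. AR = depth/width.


Step 1: AR = depth / width
Step 2: AR = 61 / 31
AR = 2.0


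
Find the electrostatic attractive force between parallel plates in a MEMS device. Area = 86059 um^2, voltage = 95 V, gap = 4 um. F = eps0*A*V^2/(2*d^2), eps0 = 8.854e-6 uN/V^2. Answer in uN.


Step 1: Identify parameters.
eps0 = 8.854e-6 uN/V^2, A = 86059 um^2, V = 95 V, d = 4 um
Step 2: Compute V^2 = 95^2 = 9025
Step 3: Compute d^2 = 4^2 = 16
Step 4: F = 0.5 * 8.854e-6 * 86059 * 9025 / 16
F = 214.898 uN


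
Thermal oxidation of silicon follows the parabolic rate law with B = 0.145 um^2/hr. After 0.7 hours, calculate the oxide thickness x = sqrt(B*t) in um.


Step 1: Compute B*t = 0.145 * 0.7 = 0.1015
Step 2: x = sqrt(0.1015)
x = 0.319 um


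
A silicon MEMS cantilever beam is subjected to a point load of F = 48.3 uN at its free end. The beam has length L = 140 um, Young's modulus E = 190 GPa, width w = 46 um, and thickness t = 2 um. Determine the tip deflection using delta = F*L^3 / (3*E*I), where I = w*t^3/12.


Step 1: Calculate the second moment of area.
I = w * t^3 / 12 = 46 * 2^3 / 12 = 30.6667 um^4
Step 2: Convert E to consistent units (1 GPa = 1000 uN/um^2).
E = 190 GPa = 190000 uN/um^2
Step 3: Calculate tip deflection.
delta = F * L^3 / (3 * E * I)
delta = 48.3 * 140^3 / (3 * 190000 * 30.6667)
delta = 7.5821 um


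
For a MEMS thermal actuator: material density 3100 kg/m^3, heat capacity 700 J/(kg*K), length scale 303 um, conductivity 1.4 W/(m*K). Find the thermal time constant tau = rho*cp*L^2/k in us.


Step 1: Convert L to m: L = 303e-6 m
Step 2: L^2 = (303e-6)^2 = 9.1809e-08 m^2
Step 3: tau = 3100 * 700 * 9.1809e-08 / 1.4 = 1.4230395e-01 s
Step 4: Convert to microseconds (multiply by 1e6).
tau = 142303.95 us


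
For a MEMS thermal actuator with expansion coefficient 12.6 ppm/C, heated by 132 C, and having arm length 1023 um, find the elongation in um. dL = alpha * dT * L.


Step 1: Convert CTE: alpha = 12.6 ppm/C = 12.6e-6 /C
Step 2: dL = 12.6e-6 * 132 * 1023
dL = 1.7015 um


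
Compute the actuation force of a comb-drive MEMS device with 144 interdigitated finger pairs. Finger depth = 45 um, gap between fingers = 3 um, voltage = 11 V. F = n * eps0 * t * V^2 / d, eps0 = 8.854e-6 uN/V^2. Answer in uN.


Step 1: Parameters: n=144, eps0=8.854e-6 uN/V^2, t=45 um, V=11 V, d=3 um
Step 2: V^2 = 121
Step 3: F = 144 * 8.854e-6 * 45 * 121 / 3
F = 2.314 uN


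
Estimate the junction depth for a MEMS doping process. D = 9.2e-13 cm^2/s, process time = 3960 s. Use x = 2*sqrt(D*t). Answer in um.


Step 1: Compute D*t = 9.2e-13 * 3960 = 3.6432e-09 cm^2
Step 2: sqrt(D*t) = 6.03589e-05 cm
Step 3: x = 2 * 6.03589e-05 cm = 1.207178e-04 cm
Step 4: Convert to um (1 cm = 1e4 um): x = 1.207 um


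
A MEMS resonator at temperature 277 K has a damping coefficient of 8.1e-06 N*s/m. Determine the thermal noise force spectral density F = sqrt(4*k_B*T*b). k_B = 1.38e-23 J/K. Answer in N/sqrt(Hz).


Step 1: Compute 4 * k_B * T * b
= 4 * 1.38e-23 * 277 * 8.1e-06
= 1.2385e-25 N^2/Hz
Step 2: F_noise = sqrt(1.2385e-25)
F_noise = 3.52e-13 N/sqrt(Hz)


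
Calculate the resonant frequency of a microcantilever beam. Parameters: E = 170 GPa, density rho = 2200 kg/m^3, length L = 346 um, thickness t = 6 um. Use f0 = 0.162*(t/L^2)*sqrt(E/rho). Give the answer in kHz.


Step 1: Convert units to SI.
t_SI = 6e-6 m, L_SI = 346e-6 m
Step 2: Calculate sqrt(E/rho).
sqrt(170e9 / 2200) = 8790.49 m/s
Step 3: Compute f0.
f0 = 0.162 * 6e-6 / (346e-6)^2 * 8790.49 = 71371.9 Hz = 71.37 kHz


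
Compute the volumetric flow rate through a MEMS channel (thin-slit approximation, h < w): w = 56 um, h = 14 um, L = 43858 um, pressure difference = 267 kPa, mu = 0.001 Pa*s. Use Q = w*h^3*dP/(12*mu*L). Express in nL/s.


Step 1: Convert all dimensions to SI (meters).
w = 56e-6 m, h = 14e-6 m, L = 43858e-6 m, dP = 267e3 Pa
Step 2: Q = w * h^3 * dP / (12 * mu * L)
Q = 56e-6 * (14e-6)^3 * 267e3 / (12 * 0.001 * 43858e-6) = 7.795668e-11 m^3/s
Step 3: Convert Q from m^3/s to nL/s (1 m^3 = 1e12 nL, so multiply by 1e12).
Q = 77.957 nL/s


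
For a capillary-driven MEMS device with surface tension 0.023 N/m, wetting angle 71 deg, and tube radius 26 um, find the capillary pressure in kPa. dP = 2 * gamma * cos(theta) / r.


Step 1: cos(71 deg) = 0.3256
Step 2: Convert r to m: r = 26e-6 m
Step 3: dP = 2 * 0.023 * 0.3256 / 26e-6 = 576.1 Pa
Step 4: Convert Pa to kPa (divide by 1000).
dP = 0.58 kPa


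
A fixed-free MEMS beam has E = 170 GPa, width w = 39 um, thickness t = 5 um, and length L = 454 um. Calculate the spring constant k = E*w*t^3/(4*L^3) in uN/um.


Step 1: Convert E to consistent units (1 GPa = 1000 uN/um^2).
E = 170 GPa = 170000 uN/um^2
Step 2: Compute t^3 = 5^3 = 125
Step 3: Compute L^3 = 454^3 = 93576664
Step 4: k = 170000 * 39 * 125 / (4 * 93576664)
k = 2.2141 uN/um


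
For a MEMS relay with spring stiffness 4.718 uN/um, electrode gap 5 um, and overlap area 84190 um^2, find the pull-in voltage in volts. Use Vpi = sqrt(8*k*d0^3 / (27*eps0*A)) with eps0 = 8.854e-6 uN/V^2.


Step 1: Compute numerator: 8 * k * d0^3 = 8 * 4.718 * 5^3 = 4718.0
Step 2: Compute denominator: 27 * eps0 * A = 27 * 8.854e-6 * 84190 = 20.126293
Step 3: Vpi = sqrt(4718.0 / 20.126293)
Vpi = 15.31 V


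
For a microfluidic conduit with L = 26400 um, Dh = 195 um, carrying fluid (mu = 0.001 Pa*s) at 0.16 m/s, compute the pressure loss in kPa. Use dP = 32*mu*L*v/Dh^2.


Step 1: Convert to SI: L = 26400e-6 m, Dh = 195e-6 m
Step 2: dP = 32 * 0.001 * 26400e-6 * 0.16 / (195e-6)^2
Step 3: dP = 3554.71 Pa
Step 4: Convert to kPa: dP = 3.55 kPa


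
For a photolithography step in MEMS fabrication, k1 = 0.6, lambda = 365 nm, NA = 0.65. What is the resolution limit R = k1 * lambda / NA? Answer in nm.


Step 1: Identify values: k1 = 0.6, lambda = 365 nm, NA = 0.65
Step 2: R = k1 * lambda / NA
R = 0.6 * 365 / 0.65
R = 336.9 nm


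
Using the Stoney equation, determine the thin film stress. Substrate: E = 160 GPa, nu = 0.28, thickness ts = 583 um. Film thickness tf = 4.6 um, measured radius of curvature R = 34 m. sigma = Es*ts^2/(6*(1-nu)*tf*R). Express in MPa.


Step 1: Compute numerator: Es * ts^2 = 160 * 583^2 = 54382240 (GPa*um^2)
Step 2: Compute denominator (R in um): 6*(1-nu)*tf*R = 6*0.72*4.6*34e6 = 675648000.0 (um^2)
Step 3: sigma (GPa) = 54382240 / 675648000.0 = 8.0489e-02 GPa
Step 4: Convert to MPa (x1000): sigma = 80.5 MPa


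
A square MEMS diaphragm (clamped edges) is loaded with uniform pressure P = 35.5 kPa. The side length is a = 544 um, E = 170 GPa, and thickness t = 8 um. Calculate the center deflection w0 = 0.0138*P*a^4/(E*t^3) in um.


Step 1: Convert pressure to compatible units (E is in GPa, so P in GPa).
P = 35.5 kPa = 35.5e-6 GPa
Step 2: Compute numerator: 0.0138 * P * a^4.
a^4 = 544^4 = 87578116096
numerator = 0.0138 * 35.5e-6 * 87578116096 = 4.29045e+04
Step 3: Compute denominator: E * t^3 = 170 * 8^3 = 87040
Step 4: w0 = numerator / denominator = 4.29045e+04 / 87040 = 0.4929 um


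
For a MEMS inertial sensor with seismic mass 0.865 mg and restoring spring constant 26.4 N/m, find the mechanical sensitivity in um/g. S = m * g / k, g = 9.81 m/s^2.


Step 1: Convert mass: m = 0.865 mg = 8.65e-07 kg
Step 2: S = m * g / k = 8.65e-07 * 9.81 / 26.4
Step 3: S = 3.21e-07 m/g
Step 4: Convert to um/g: S = 0.321 um/g


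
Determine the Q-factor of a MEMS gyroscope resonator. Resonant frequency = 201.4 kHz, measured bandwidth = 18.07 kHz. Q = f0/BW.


Step 1: Q = f0 / bandwidth
Step 2: Q = 201.4 / 18.07
Q = 11.1


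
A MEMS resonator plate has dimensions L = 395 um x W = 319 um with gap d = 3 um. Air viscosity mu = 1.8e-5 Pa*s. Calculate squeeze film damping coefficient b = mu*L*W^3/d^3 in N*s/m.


Step 1: Convert to SI.
L = 395e-6 m, W = 319e-6 m, d = 3e-6 m
Step 2: W^3 = (319e-6)^3 = 3.25e-11 m^3
Step 3: d^3 = (3e-6)^3 = 2.70e-17 m^3
Step 4: b = 1.8e-5 * 395e-6 * 3.25e-11 / 2.70e-17
b = 8.55e-03 N*s/m


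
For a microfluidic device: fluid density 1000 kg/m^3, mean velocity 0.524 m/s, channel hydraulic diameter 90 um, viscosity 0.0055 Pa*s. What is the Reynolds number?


Step 1: Convert Dh to meters: Dh = 90e-6 m
Step 2: Re = rho * v * Dh / mu
Re = 1000 * 0.524 * 90e-6 / 0.0055
Re = 8.575


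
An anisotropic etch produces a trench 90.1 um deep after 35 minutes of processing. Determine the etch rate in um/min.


Step 1: Etch rate = depth / time
Step 2: rate = 90.1 / 35
rate = 2.574 um/min


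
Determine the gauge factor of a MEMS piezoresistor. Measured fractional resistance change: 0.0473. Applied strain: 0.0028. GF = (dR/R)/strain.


Step 1: Identify values.
dR/R = 0.0473, strain = 0.0028
Step 2: GF = (dR/R) / strain = 0.0473 / 0.0028
GF = 16.9


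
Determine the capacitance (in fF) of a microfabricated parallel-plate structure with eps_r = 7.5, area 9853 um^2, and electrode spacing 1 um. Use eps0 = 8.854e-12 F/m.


Step 1: Convert area to m^2: A = 9853e-12 m^2
Step 2: Convert gap to m: d = 1e-6 m
Step 3: C = eps0 * eps_r * A / d
C = 8.854e-12 * 7.5 * 9853e-12 / 1e-6
Step 4: Convert to fF (multiply by 1e15).
C = 654.29 fF


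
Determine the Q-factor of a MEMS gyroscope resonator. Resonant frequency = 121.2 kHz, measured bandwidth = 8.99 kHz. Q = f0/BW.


Step 1: Q = f0 / bandwidth
Step 2: Q = 121.2 / 8.99
Q = 13.5


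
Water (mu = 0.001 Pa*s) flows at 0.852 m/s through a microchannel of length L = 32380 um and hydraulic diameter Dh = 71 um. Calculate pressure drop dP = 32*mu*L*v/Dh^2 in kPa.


Step 1: Convert to SI: L = 32380e-6 m, Dh = 71e-6 m
Step 2: dP = 32 * 0.001 * 32380e-6 * 0.852 / (71e-6)^2
Step 3: dP = 175125.63 Pa
Step 4: Convert to kPa: dP = 175.13 kPa


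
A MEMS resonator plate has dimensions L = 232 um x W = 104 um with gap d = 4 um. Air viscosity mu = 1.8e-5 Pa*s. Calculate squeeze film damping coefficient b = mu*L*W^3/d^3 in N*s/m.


Step 1: Convert to SI.
L = 232e-6 m, W = 104e-6 m, d = 4e-6 m
Step 2: W^3 = (104e-6)^3 = 1.12e-12 m^3
Step 3: d^3 = (4e-6)^3 = 6.40e-17 m^3
Step 4: b = 1.8e-5 * 232e-6 * 1.12e-12 / 6.40e-17
b = 7.34e-05 N*s/m


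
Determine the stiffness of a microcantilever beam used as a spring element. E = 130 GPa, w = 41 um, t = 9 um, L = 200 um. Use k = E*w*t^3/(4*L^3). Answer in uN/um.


Step 1: Convert E to consistent units (1 GPa = 1000 uN/um^2).
E = 130 GPa = 130000 uN/um^2
Step 2: Compute t^3 = 9^3 = 729
Step 3: Compute L^3 = 200^3 = 8000000
Step 4: k = 130000 * 41 * 729 / (4 * 8000000)
k = 121.4241 uN/um


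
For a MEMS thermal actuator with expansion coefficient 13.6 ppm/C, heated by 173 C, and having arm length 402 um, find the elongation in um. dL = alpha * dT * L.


Step 1: Convert CTE: alpha = 13.6 ppm/C = 13.6e-6 /C
Step 2: dL = 13.6e-6 * 173 * 402
dL = 0.9458 um


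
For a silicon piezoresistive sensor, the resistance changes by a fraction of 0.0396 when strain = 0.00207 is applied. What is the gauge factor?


Step 1: Identify values.
dR/R = 0.0396, strain = 0.00207
Step 2: GF = (dR/R) / strain = 0.0396 / 0.00207
GF = 19.1


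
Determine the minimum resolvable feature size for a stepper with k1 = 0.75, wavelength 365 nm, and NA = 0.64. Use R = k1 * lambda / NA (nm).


Step 1: Identify values: k1 = 0.75, lambda = 365 nm, NA = 0.64
Step 2: R = k1 * lambda / NA
R = 0.75 * 365 / 0.64
R = 427.7 nm


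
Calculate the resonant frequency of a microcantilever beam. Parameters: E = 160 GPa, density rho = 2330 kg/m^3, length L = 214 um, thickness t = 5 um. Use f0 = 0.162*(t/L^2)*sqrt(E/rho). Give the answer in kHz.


Step 1: Convert units to SI.
t_SI = 5e-6 m, L_SI = 214e-6 m
Step 2: Calculate sqrt(E/rho).
sqrt(160e9 / 2330) = 8286.71 m/s
Step 3: Compute f0.
f0 = 0.162 * 5e-6 / (214e-6)^2 * 8286.71 = 146568.2 Hz = 146.57 kHz


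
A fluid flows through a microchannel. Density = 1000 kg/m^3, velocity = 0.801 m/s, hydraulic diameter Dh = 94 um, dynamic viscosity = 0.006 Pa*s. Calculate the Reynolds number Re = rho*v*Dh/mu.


Step 1: Convert Dh to meters: Dh = 94e-6 m
Step 2: Re = rho * v * Dh / mu
Re = 1000 * 0.801 * 94e-6 / 0.006
Re = 12.549


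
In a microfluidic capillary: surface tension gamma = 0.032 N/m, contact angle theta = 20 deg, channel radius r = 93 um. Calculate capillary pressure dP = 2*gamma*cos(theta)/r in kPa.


Step 1: cos(20 deg) = 0.9397
Step 2: Convert r to m: r = 93e-6 m
Step 3: dP = 2 * 0.032 * 0.9397 / 93e-6 = 646.7 Pa
Step 4: Convert Pa to kPa (divide by 1000).
dP = 0.65 kPa


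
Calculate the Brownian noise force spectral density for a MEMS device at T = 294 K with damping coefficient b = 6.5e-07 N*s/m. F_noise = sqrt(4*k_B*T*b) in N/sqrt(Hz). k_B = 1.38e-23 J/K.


Step 1: Compute 4 * k_B * T * b
= 4 * 1.38e-23 * 294 * 6.5e-07
= 1.0549e-26 N^2/Hz
Step 2: F_noise = sqrt(1.0549e-26)
F_noise = 1.03e-13 N/sqrt(Hz)


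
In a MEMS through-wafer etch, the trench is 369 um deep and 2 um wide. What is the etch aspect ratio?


Step 1: AR = depth / width
Step 2: AR = 369 / 2
AR = 184.5


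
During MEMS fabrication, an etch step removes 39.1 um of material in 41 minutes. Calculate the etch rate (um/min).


Step 1: Etch rate = depth / time
Step 2: rate = 39.1 / 41
rate = 0.954 um/min


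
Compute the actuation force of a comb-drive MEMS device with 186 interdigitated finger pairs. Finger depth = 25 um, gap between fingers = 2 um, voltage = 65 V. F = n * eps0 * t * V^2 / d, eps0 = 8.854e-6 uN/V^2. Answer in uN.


Step 1: Parameters: n=186, eps0=8.854e-6 uN/V^2, t=25 um, V=65 V, d=2 um
Step 2: V^2 = 4225
Step 3: F = 186 * 8.854e-6 * 25 * 4225 / 2
F = 86.974 uN


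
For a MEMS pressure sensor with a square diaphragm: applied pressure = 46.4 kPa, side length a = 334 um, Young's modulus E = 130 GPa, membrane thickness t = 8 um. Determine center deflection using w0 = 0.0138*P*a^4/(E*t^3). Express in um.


Step 1: Convert pressure to compatible units (E is in GPa, so P in GPa).
P = 46.4 kPa = 46.4e-6 GPa
Step 2: Compute numerator: 0.0138 * P * a^4.
a^4 = 334^4 = 12444741136
numerator = 0.0138 * 46.4e-6 * 12444741136 = 7.96862e+03
Step 3: Compute denominator: E * t^3 = 130 * 8^3 = 66560
Step 4: w0 = numerator / denominator = 7.96862e+03 / 66560 = 0.1197 um


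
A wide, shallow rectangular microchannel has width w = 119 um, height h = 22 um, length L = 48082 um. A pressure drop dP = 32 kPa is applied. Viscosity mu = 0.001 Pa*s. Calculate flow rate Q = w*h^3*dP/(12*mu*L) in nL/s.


Step 1: Convert all dimensions to SI (meters).
w = 119e-6 m, h = 22e-6 m, L = 48082e-6 m, dP = 32e3 Pa
Step 2: Q = w * h^3 * dP / (12 * mu * L)
Q = 119e-6 * (22e-6)^3 * 32e3 / (12 * 0.001 * 48082e-6) = 7.027506e-11 m^3/s
Step 3: Convert Q from m^3/s to nL/s (1 m^3 = 1e12 nL, so multiply by 1e12).
Q = 70.275 nL/s


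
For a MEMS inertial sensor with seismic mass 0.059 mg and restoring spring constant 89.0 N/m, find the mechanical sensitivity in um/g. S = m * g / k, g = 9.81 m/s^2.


Step 1: Convert mass: m = 0.059 mg = 5.90e-08 kg
Step 2: S = m * g / k = 5.90e-08 * 9.81 / 89.0
Step 3: S = 6.50e-09 m/g
Step 4: Convert to um/g: S = 0.007 um/g


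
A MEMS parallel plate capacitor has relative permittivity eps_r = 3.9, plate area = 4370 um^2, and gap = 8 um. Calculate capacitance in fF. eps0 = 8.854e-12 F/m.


Step 1: Convert area to m^2: A = 4370e-12 m^2
Step 2: Convert gap to m: d = 8e-6 m
Step 3: C = eps0 * eps_r * A / d
C = 8.854e-12 * 3.9 * 4370e-12 / 8e-6
Step 4: Convert to fF (multiply by 1e15).
C = 18.86 fF


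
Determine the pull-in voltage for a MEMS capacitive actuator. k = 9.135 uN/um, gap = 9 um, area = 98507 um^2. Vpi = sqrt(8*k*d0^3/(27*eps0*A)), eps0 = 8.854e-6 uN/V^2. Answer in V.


Step 1: Compute numerator: 8 * k * d0^3 = 8 * 9.135 * 9^3 = 53275.32
Step 2: Compute denominator: 27 * eps0 * A = 27 * 8.854e-6 * 98507 = 23.548886
Step 3: Vpi = sqrt(53275.32 / 23.548886)
Vpi = 47.56 V


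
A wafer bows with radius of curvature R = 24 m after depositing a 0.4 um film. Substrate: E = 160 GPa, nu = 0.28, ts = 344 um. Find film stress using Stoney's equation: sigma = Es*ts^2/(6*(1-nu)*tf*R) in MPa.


Step 1: Compute numerator: Es * ts^2 = 160 * 344^2 = 18933760 (GPa*um^2)
Step 2: Compute denominator (R in um): 6*(1-nu)*tf*R = 6*0.72*0.4*24e6 = 41472000.0 (um^2)
Step 3: sigma (GPa) = 18933760 / 41472000.0 = 4.56543e-01 GPa
Step 4: Convert to MPa (x1000): sigma = 456.5 MPa


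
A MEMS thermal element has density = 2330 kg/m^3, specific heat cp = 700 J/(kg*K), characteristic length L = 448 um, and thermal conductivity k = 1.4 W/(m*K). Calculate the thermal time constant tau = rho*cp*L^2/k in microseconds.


Step 1: Convert L to m: L = 448e-6 m
Step 2: L^2 = (448e-6)^2 = 2.00704e-07 m^2
Step 3: tau = 2330 * 700 * 2.00704e-07 / 1.4 = 2.3382016e-01 s
Step 4: Convert to microseconds (multiply by 1e6).
tau = 233820.16 us


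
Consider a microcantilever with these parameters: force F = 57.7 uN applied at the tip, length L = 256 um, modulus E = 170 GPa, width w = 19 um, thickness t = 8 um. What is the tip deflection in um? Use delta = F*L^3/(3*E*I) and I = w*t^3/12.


Step 1: Calculate the second moment of area.
I = w * t^3 / 12 = 19 * 8^3 / 12 = 810.6667 um^4
Step 2: Convert E to consistent units (1 GPa = 1000 uN/um^2).
E = 170 GPa = 170000 uN/um^2
Step 3: Calculate tip deflection.
delta = F * L^3 / (3 * E * I)
delta = 57.7 * 256^3 / (3 * 170000 * 810.6667)
delta = 2.3414 um
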